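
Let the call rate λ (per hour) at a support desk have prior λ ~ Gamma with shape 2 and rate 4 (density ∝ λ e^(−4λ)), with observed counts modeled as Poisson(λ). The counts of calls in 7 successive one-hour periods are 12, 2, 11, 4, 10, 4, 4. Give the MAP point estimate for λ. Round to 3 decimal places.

λ̂_MAP = 4.364

Σxᵢ = 12+2+11+4+10+4+4 = 47, with n = 7.
Posterior ∝ λe^(−4λ) · λ^47e^(−7λ) = λ^48e^(−11λ), i.e. Gamma(shape=49, rate=11).
The mode of a Gamma(a, b) with a ≥ 1 (shape–rate) is (a−1)/b = 48/11 ≈ 4.364.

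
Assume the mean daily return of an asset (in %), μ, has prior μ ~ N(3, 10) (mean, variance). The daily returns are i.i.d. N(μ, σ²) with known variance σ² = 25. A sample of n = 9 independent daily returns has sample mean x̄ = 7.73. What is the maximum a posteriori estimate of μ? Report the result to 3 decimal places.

μ̂_MAP = 6.702

n = 9, x̄ = 7.73.
For a Normal prior and Normal likelihood with known variance, the posterior is Normal; its mode equals its mean, the precision-weighted average.
Prior precision 1/σ₀² = 1/10 = 0.1; data precision n/σ² = 9/25 = 0.36.
μ̂ = (0.1·3 + 0.36·7.73) / (0.1 + 0.36) = 3.0828/0.46 = 7707/1150 ≈ 6.702.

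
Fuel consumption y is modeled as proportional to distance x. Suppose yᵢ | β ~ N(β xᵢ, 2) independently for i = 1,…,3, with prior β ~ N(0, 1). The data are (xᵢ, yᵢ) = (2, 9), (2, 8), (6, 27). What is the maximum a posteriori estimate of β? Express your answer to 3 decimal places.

β̂_MAP = 4.261

log p(β | y) = −Σ(yᵢ − βxᵢ)²/(2·2) − β²/(2·1) + const.
Setting the derivative to zero: Σxᵢ(yᵢ − βxᵢ)/2 − β/1 = 0, so β = Σxᵢyᵢ / (Σxᵢ² + σ²/τ²).
Σxᵢyᵢ = 2·9 + 2·8 + 6·27 = 196; Σxᵢ² = 44; σ²/τ² = 2.
β̂_MAP = 196 / (44 + 2) = 196/46 ≈ 4.261.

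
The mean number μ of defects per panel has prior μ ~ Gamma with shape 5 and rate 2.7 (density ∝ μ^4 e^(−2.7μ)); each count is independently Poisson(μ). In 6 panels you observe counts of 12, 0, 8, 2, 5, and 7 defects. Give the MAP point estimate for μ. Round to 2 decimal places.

μ̂_MAP = 4.37

Σxᵢ = 12+0+8+2+5+7 = 34, with n = 6.
Posterior ∝ μ^4e^(−2.7μ) · μ^34e^(−6μ) = μ^38e^(−8.7μ), i.e. Gamma(shape=39, rate=8.7).
The mode of a Gamma(a, b) with a ≥ 1 (shape–rate) is (a−1)/b = 38/8.7 ≈ 4.37.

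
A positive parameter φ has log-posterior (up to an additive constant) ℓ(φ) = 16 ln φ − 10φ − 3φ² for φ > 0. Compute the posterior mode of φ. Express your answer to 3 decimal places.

ℓ'(φ) = 16/φ − 10 − 6φ. Setting this to zero and multiplying by φ: 6φ² + 10φ − 16 = 0.
φ = (−10 + √(10² + 4·6·16)) / (2·6) = (−10 + √484) / 12 = (−10 + 22)/12 = 1.
ℓ''(φ) = −16/φ² − 6 < 0, confirming a maximum.

φ̂_MAP = 1.000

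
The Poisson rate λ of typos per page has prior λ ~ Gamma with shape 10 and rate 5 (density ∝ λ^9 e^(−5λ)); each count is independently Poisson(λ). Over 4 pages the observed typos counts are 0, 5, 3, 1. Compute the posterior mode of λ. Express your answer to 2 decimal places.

λ̂_MAP = 2.00

Σxᵢ = 0+5+3+1 = 9, with n = 4.
Posterior ∝ λ^9e^(−5λ) · λ^9e^(−4λ) = λ^18e^(−9λ), i.e. Gamma(shape=19, rate=9).
The mode of a Gamma(a, b) with a ≥ 1 (shape–rate) is (a−1)/b = 18/9 ≈ 2.00.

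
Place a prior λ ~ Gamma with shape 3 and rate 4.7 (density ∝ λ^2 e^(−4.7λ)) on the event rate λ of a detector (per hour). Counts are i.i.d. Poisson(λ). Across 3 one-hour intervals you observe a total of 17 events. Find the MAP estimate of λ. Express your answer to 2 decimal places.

λ̂_MAP = 2.47

Σxᵢ = 17, n = 3.
Posterior ∝ λ^2e^(−4.7λ) · λ^17e^(−3λ) = λ^19e^(−7.7λ), i.e. Gamma(shape=20, rate=7.7).
The mode of a Gamma(a, b) with a ≥ 1 (shape–rate) is (a−1)/b = 19/7.7 ≈ 2.47.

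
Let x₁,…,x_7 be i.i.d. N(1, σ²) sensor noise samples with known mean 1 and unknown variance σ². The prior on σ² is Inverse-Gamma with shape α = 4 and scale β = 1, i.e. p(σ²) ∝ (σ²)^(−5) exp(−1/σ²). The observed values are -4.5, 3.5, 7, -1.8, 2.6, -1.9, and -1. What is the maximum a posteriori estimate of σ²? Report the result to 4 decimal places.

σ̂²_MAP = 5.7241

Sum of squared deviations about the known mean: SS = (-4.5−1)² + (3.5−1)² + (7−1)² + (-1.8−1)² + (2.6−1)² + (-1.9−1)² + (-1−1)² = 95.31.
The Normal likelihood contributes (σ²)^(−n/2) exp(−SS/(2σ²)), so the posterior is Inverse-Gamma(α + n/2, β + SS/2) = Inverse-Gamma(7.5, 48.655).
The mode of Inverse-Gamma(a, b) is b/(a+1) = 48.655/8.5 ≈ 5.7241.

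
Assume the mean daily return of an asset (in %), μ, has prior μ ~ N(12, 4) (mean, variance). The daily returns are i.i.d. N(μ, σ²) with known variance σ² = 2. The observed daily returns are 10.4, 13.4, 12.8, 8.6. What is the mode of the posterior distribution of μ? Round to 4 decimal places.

n = 4; x̄ = (10.4 + 13.4 + 12.8 + 8.6)/4 = 45.2/4 = 11.3.
For a Normal prior and Normal likelihood with known variance, the posterior is Normal; its mode equals its mean, the precision-weighted average.
Prior precision 1/σ₀² = 1/4 = 0.25; data precision n/σ² = 4/2 = 2.
μ̂ = (0.25·12 + 2·11.3) / (0.25 + 2) = 25.6/2.25 = 512/45 ≈ 11.3778.

μ̂_MAP = 11.3778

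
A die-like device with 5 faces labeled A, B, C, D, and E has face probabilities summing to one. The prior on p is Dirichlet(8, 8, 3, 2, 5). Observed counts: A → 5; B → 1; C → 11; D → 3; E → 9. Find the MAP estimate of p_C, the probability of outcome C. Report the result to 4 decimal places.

The posterior is Dirichlet(αᵢ + nᵢ) = Dirichlet(13, 9, 14, 5, 14).
For a Dirichlet(a₁,…,a_K) with all aᵢ > 1, the mode has j-th component (aⱼ − 1)/(Σaᵢ − K).
Here Σaᵢ = 55 and K = 5, so p_C = (14 − 1)/(55 − 5) = 13/50 ≈ 0.2600.

MAP estimate of p_C = 0.2600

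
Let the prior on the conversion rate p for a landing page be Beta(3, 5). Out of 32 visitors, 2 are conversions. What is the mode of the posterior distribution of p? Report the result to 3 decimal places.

p̂_MAP = 0.105

Prior: Beta(3, 5).
Data: 2 successes in 32 trials. The binomial likelihood contributes p^2(1−p)^30, so the posterior is Beta(3+2, 5+30) = Beta(5, 35).
For Beta(a, b) with a, b > 1 the mode is (a−1)/(a+b−2) = 4/38 ≈ 0.105.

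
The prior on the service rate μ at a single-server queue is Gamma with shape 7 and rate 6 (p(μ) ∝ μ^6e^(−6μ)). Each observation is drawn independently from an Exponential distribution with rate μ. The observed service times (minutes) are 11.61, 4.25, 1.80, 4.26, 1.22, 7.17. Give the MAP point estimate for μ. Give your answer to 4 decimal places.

μ̂_MAP = 0.3305

The Exponential(rate=μ) likelihood is ∝ μ^n e^(−μΣtᵢ). Here n = 6 and Σtᵢ = 11.61 + 4.25 + 1.80 + 4.26 + 1.22 + 7.17 = 30.31.
Posterior ∝ μ^6e^(−6μ) · μ^6e^(−30.31μ) = μ^12e^(−36.31μ), i.e. Gamma(13, 36.31).
Mode = (a−1)/b = 12/36.31 ≈ 0.3305.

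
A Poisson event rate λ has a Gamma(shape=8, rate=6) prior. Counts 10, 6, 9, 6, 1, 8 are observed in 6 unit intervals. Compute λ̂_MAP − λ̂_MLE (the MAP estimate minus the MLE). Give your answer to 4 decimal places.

MAP − MLE = -2.7500

Σxᵢ = 40. Posterior is Gamma(48, 12); MAP = (48−1)/12 = 47/12 ≈ 3.91667.
MLE = x̄ = 40/6 ≈ 6.66667.
Difference = 47/12 − 40/6 = -11/4 ≈ -2.7500.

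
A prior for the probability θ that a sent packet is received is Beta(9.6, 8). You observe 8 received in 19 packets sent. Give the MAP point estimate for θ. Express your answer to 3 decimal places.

Prior: Beta(9.6, 8).
Data: 8 successes in 19 trials. The binomial likelihood contributes θ^8(1−θ)^11, so the posterior is Beta(9.6+8, 8+11) = Beta(17.6, 19).
For Beta(a, b) with a, b > 1 the mode is (a−1)/(a+b−2) = 16.6/34.6 ≈ 0.480.

θ̂_MAP = 0.480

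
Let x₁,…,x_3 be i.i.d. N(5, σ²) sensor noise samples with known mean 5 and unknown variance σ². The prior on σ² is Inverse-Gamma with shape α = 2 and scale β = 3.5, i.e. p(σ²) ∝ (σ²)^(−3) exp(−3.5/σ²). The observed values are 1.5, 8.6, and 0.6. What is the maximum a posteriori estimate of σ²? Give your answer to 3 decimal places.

σ̂²_MAP = 5.730

Sum of squared deviations about the known mean: SS = (1.5−5)² + (8.6−5)² + (0.6−5)² = 44.57.
The Normal likelihood contributes (σ²)^(−n/2) exp(−SS/(2σ²)), so the posterior is Inverse-Gamma(α + n/2, β + SS/2) = Inverse-Gamma(3.5, 25.785).
The mode of Inverse-Gamma(a, b) is b/(a+1) = 25.785/4.5 ≈ 5.730.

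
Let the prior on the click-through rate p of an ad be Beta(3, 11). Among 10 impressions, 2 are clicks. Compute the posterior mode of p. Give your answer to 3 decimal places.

Prior: Beta(3, 11).
Data: 2 successes in 10 trials. The binomial likelihood contributes p^2(1−p)^8, so the posterior is Beta(3+2, 11+8) = Beta(5, 19).
For Beta(a, b) with a, b > 1 the mode is (a−1)/(a+b−2) = 4/22 ≈ 0.182.

p̂_MAP = 0.182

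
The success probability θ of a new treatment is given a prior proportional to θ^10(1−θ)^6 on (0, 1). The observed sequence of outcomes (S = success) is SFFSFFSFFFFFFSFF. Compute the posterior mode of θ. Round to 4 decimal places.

θ̂_MAP = 0.4375

The prior density ∝ θ^10(1−θ)^6 is the kernel of Beta(11, 7).
Data: 4 successes in 16 trials (from the sequence). The binomial likelihood contributes θ^4(1−θ)^12, so the posterior is Beta(11+4, 7+12) = Beta(15, 19).
For Beta(a, b) with a, b > 1 the mode is (a−1)/(a+b−2) = 14/32 ≈ 0.4375.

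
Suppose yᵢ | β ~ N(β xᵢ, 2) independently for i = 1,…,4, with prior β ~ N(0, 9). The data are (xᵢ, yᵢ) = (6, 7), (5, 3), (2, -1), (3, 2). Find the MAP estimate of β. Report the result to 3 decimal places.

β̂_MAP = 0.822

log p(β | y) = −Σ(yᵢ − βxᵢ)²/(2·2) − β²/(2·9) + const.
Setting the derivative to zero: Σxᵢ(yᵢ − βxᵢ)/2 − β/9 = 0, so β = Σxᵢyᵢ / (Σxᵢ² + σ²/τ²).
Σxᵢyᵢ = 6·7 + 5·3 + 2·(-1) + 3·2 = 61; Σxᵢ² = 74; σ²/τ² = 2/9.
β̂_MAP = 61 / (74 + 2/9) = 61/(668/9) = 549/668 ≈ 0.822.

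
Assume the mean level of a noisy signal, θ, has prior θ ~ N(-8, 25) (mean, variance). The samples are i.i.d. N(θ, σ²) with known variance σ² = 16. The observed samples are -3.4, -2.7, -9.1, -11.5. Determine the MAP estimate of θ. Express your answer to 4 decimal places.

θ̂_MAP = -6.8578

n = 4; x̄ = ((-3.4) + (-2.7) + (-9.1) + (-11.5))/4 = -26.7/4 = -6.675.
For a Normal prior and Normal likelihood with known variance, the posterior is Normal; its mode equals its mean, the precision-weighted average.
Prior precision 1/σ₀² = 1/25 = 0.04; data precision n/σ² = 4/16 = 0.25.
θ̂ = (0.04·(-8) + 0.25·(-6.675)) / (0.04 + 0.25) = (-1.98875)/0.29 = -1591/232 ≈ -6.8578.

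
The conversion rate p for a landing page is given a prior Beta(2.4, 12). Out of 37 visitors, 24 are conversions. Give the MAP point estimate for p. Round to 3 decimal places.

p̂_MAP = 0.514

Prior: Beta(2.4, 12).
Data: 24 successes in 37 trials. The binomial likelihood contributes p^24(1−p)^13, so the posterior is Beta(2.4+24, 12+13) = Beta(26.4, 25).
For Beta(a, b) with a, b > 1 the mode is (a−1)/(a+b−2) = 25.4/49.4 ≈ 0.514.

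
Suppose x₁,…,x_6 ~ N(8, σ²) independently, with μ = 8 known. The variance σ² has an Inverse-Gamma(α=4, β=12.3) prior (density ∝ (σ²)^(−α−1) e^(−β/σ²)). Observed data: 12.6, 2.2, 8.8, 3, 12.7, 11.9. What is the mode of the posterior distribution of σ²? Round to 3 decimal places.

Sum of squared deviations about the known mean: SS = (12.6−8)² + (2.2−8)² + (8.8−8)² + (3−8)² + (12.7−8)² + (11.9−8)² = 117.74.
The Normal likelihood contributes (σ²)^(−n/2) exp(−SS/(2σ²)), so the posterior is Inverse-Gamma(α + n/2, β + SS/2) = Inverse-Gamma(7, 71.17).
The mode of Inverse-Gamma(a, b) is b/(a+1) = 71.17/8 ≈ 8.896.

σ̂²_MAP = 8.896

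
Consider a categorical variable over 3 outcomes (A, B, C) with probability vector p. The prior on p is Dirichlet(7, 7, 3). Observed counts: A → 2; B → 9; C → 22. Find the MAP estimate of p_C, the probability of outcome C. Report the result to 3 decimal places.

The posterior is Dirichlet(αᵢ + nᵢ) = Dirichlet(9, 16, 25).
For a Dirichlet(a₁,…,a_K) with all aᵢ > 1, the mode has j-th component (aⱼ − 1)/(Σaᵢ − K).
Here Σaᵢ = 50 and K = 3, so p_C = (25 − 1)/(50 − 3) = 24/47 ≈ 0.511.

MAP estimate of p_C = 0.511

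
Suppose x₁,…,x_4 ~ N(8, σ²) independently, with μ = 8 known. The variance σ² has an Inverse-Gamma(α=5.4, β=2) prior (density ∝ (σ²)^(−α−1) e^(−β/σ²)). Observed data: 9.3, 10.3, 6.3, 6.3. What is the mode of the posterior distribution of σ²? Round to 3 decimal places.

Sum of squared deviations about the known mean: SS = (9.3−8)² + (10.3−8)² + (6.3−8)² + (6.3−8)² = 12.76.
The Normal likelihood contributes (σ²)^(−n/2) exp(−SS/(2σ²)), so the posterior is Inverse-Gamma(α + n/2, β + SS/2) = Inverse-Gamma(7.4, 8.38).
The mode of Inverse-Gamma(a, b) is b/(a+1) = 8.38/8.4 ≈ 0.998.

σ̂²_MAP = 0.998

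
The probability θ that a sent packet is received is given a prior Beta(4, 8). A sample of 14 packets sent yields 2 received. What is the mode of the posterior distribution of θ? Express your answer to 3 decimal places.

θ̂_MAP = 0.208

Prior: Beta(4, 8).
Data: 2 successes in 14 trials. The binomial likelihood contributes θ^2(1−θ)^12, so the posterior is Beta(4+2, 8+12) = Beta(6, 20).
For Beta(a, b) with a, b > 1 the mode is (a−1)/(a+b−2) = 5/24 ≈ 0.208.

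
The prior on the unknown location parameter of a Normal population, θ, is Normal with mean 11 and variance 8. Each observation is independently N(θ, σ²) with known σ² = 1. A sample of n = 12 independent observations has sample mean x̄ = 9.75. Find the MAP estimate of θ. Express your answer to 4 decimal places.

n = 12, x̄ = 9.75.
For a Normal prior and Normal likelihood with known variance, the posterior is Normal; its mode equals its mean, the precision-weighted average.
Prior precision 1/σ₀² = 1/8 = 0.125; data precision n/σ² = 12/1 = 12.
θ̂ = (0.125·11 + 12·9.75) / (0.125 + 12) = 118.375/12.125 = 947/97 ≈ 9.7629.

θ̂_MAP = 9.7629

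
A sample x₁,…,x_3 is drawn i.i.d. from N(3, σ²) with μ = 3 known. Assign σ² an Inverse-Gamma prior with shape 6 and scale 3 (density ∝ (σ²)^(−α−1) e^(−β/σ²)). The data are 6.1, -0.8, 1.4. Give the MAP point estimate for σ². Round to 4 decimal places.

Sum of squared deviations about the known mean: SS = (6.1−3)² + (-0.8−3)² + (1.4−3)² = 26.61.
The Normal likelihood contributes (σ²)^(−n/2) exp(−SS/(2σ²)), so the posterior is Inverse-Gamma(α + n/2, β + SS/2) = Inverse-Gamma(7.5, 16.305).
The mode of Inverse-Gamma(a, b) is b/(a+1) = 16.305/8.5 ≈ 1.9182.

σ̂²_MAP = 1.9182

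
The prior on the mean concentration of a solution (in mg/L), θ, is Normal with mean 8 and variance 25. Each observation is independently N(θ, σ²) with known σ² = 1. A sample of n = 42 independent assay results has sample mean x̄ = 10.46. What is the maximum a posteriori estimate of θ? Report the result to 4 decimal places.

n = 42, x̄ = 10.46.
For a Normal prior and Normal likelihood with known variance, the posterior is Normal; its mode equals its mean, the precision-weighted average.
Prior precision 1/σ₀² = 1/25 = 0.04; data precision n/σ² = 42/1 = 42.
θ̂ = (0.04·8 + 42·10.46) / (0.04 + 42) = 439.64/42.04 = 10991/1051 ≈ 10.4577.

θ̂_MAP = 10.4577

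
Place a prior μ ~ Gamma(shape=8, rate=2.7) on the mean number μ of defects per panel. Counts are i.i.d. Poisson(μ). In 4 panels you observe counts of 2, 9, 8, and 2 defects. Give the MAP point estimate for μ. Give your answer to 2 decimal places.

μ̂_MAP = 4.18

Σxᵢ = 2+9+8+2 = 21, with n = 4.
Posterior ∝ μ^7e^(−2.7μ) · μ^21e^(−4μ) = μ^28e^(−6.7μ), i.e. Gamma(shape=29, rate=6.7).
The mode of a Gamma(a, b) with a ≥ 1 (shape–rate) is (a−1)/b = 28/6.7 ≈ 4.18.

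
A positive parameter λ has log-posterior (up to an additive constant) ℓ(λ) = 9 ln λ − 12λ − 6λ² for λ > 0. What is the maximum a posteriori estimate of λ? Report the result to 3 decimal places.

λ̂_MAP = 0.500

ℓ'(λ) = 9/λ − 12 − 12λ. Setting this to zero and multiplying by λ: 12λ² + 12λ − 9 = 0.
λ = (−12 + √(12² + 4·12·9)) / (2·12) = (−12 + √576) / 24 = (−12 + 24)/24 = 1/2.
ℓ''(λ) = −9/λ² − 12 < 0, confirming a maximum.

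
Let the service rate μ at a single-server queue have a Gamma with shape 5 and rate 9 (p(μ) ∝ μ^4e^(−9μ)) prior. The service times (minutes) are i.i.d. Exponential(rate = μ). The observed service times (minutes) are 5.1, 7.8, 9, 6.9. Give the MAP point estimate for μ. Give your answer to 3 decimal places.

The Exponential(rate=μ) likelihood is ∝ μ^n e^(−μΣtᵢ). Here n = 4 and Σtᵢ = 5.1 + 7.8 + 9 + 6.9 = 28.8.
Posterior ∝ μ^4e^(−9μ) · μ^4e^(−28.8μ) = μ^8e^(−37.8μ), i.e. Gamma(9, 37.8).
Mode = (a−1)/b = 8/37.8 ≈ 0.212.

μ̂_MAP = 0.212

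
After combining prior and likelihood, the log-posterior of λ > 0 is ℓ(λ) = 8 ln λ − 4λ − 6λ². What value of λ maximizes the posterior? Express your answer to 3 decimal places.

ℓ'(λ) = 8/λ − 4 − 12λ. Setting this to zero and multiplying by λ: 12λ² + 4λ − 8 = 0.
λ = (−4 + √(4² + 4·12·8)) / (2·12) = (−4 + √400) / 24 = (−4 + 20)/24 = 2/3.
ℓ''(λ) = −8/λ² − 12 < 0, confirming a maximum.

λ̂_MAP = 0.667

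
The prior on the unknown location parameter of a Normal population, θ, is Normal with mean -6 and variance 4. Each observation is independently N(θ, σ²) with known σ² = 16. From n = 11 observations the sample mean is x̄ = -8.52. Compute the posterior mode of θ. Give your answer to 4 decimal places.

θ̂_MAP = -7.8480

n = 11, x̄ = -8.52.
For a Normal prior and Normal likelihood with known variance, the posterior is Normal; its mode equals its mean, the precision-weighted average.
Prior precision 1/σ₀² = 1/4 = 0.25; data precision n/σ² = 11/16 = 0.6875.
θ̂ = (0.25·(-6) + 0.6875·(-8.52)) / (0.25 + 0.6875) = (-7.3575)/0.9375 = -7.8480.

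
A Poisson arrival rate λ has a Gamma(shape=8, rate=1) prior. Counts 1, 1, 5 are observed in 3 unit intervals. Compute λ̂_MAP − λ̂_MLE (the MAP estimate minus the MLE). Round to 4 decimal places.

Σxᵢ = 7. Posterior is Gamma(15, 4); MAP = (15−1)/4 = 14/4 ≈ 3.50000.
MLE = x̄ = 7/3 ≈ 2.33333.
Difference = 14/4 − 7/3 = 7/6 ≈ 1.1667.

MAP − MLE = 1.1667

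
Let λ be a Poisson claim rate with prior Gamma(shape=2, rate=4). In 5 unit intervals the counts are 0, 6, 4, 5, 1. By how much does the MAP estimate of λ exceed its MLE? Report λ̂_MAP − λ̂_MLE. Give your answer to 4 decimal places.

MAP − MLE = -1.3111

Σxᵢ = 16. Posterior is Gamma(18, 9); MAP = (18−1)/9 = 17/9 ≈ 1.88889.
MLE = x̄ = 16/5 ≈ 3.20000.
Difference = 17/9 − 16/5 = -59/45 ≈ -1.3111.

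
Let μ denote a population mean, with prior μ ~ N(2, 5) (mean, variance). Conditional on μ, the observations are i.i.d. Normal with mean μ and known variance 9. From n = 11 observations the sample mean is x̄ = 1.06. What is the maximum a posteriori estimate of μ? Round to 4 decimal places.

n = 11, x̄ = 1.06.
For a Normal prior and Normal likelihood with known variance, the posterior is Normal; its mode equals its mean, the precision-weighted average.
Prior precision 1/σ₀² = 1/5 = 0.2; data precision n/σ² = 11/9.
μ̂ = (0.2·2 + (11/9)·1.06) / (0.2 + 11/9) = (763/450)/(64/45) = 1.1921875 ≈ 1.1922.

μ̂_MAP = 1.1922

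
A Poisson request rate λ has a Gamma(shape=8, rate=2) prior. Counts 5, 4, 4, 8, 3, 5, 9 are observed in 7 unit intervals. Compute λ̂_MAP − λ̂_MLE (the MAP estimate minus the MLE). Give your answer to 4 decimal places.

Σxᵢ = 38. Posterior is Gamma(46, 9); MAP = (46−1)/9 = 45/9 ≈ 5.00000.
MLE = x̄ = 38/7 ≈ 5.42857.
Difference = 45/9 − 38/7 = -3/7 ≈ -0.4286.

MAP − MLE = -0.4286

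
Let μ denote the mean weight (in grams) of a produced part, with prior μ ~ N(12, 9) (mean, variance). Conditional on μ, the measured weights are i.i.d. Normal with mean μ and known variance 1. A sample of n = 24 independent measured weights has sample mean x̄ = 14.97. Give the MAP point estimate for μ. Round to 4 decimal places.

μ̂_MAP = 14.9563

n = 24, x̄ = 14.97.
For a Normal prior and Normal likelihood with known variance, the posterior is Normal; its mode equals its mean, the precision-weighted average.
Prior precision 1/σ₀² = 1/9; data precision n/σ² = 24/1 = 24.
μ̂ = ((1/9)·12 + 24·14.97) / (1/9 + 24) = (27046/75)/(217/9) = 81138/5425 ≈ 14.9563.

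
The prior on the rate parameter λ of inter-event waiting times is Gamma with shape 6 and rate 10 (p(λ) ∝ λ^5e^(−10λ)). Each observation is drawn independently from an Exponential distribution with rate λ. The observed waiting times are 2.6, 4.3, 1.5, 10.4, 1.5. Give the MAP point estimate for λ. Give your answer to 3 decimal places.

The Exponential(rate=λ) likelihood is ∝ λ^n e^(−λΣtᵢ). Here n = 5 and Σtᵢ = 2.6 + 4.3 + 1.5 + 10.4 + 1.5 = 20.3.
Posterior ∝ λ^5e^(−10λ) · λ^5e^(−20.3λ) = λ^10e^(−30.3λ), i.e. Gamma(11, 30.3).
Mode = (a−1)/b = 10/30.3 ≈ 0.330.

λ̂_MAP = 0.330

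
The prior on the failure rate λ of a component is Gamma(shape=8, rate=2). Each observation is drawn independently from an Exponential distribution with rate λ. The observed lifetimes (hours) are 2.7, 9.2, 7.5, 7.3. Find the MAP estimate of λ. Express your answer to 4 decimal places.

The Exponential(rate=λ) likelihood is ∝ λ^n e^(−λΣtᵢ). Here n = 4 and Σtᵢ = 2.7 + 9.2 + 7.5 + 7.3 = 26.7.
Posterior ∝ λ^7e^(−2λ) · λ^4e^(−26.7λ) = λ^11e^(−28.7λ), i.e. Gamma(12, 28.7).
Mode = (a−1)/b = 11/28.7 ≈ 0.3833.

λ̂_MAP = 0.3833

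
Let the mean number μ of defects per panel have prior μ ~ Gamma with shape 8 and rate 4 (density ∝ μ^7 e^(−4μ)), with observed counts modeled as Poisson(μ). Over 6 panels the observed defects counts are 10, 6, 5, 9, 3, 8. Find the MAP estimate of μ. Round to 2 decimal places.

μ̂_MAP = 4.80

Σxᵢ = 10+6+5+9+3+8 = 41, with n = 6.
Posterior ∝ μ^7e^(−4μ) · μ^41e^(−6μ) = μ^48e^(−10μ), i.e. Gamma(shape=49, rate=10).
The mode of a Gamma(a, b) with a ≥ 1 (shape–rate) is (a−1)/b = 48/10 ≈ 4.80.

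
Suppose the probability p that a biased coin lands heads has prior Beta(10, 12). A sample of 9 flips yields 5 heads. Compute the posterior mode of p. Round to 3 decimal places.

Prior: Beta(10, 12).
Data: 5 successes in 9 trials. The binomial likelihood contributes p^5(1−p)^4, so the posterior is Beta(10+5, 12+4) = Beta(15, 16).
For Beta(a, b) with a, b > 1 the mode is (a−1)/(a+b−2) = 14/29 ≈ 0.483.

p̂_MAP = 0.483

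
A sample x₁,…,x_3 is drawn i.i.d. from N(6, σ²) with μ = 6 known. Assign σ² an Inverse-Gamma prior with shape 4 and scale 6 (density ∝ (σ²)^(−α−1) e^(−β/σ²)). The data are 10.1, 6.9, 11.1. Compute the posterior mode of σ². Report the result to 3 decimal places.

σ̂²_MAP = 4.279

Sum of squared deviations about the known mean: SS = (10.1−6)² + (6.9−6)² + (11.1−6)² = 43.63.
The Normal likelihood contributes (σ²)^(−n/2) exp(−SS/(2σ²)), so the posterior is Inverse-Gamma(α + n/2, β + SS/2) = Inverse-Gamma(5.5, 27.815).
The mode of Inverse-Gamma(a, b) is b/(a+1) = 27.815/6.5 ≈ 4.279.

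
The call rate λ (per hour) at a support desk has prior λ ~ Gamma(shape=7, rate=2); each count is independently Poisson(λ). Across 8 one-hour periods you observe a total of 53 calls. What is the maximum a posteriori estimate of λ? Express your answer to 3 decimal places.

λ̂_MAP = 5.900

Σxᵢ = 53, n = 8.
Posterior ∝ λ^6e^(−2λ) · λ^53e^(−8λ) = λ^59e^(−10λ), i.e. Gamma(shape=60, rate=10).
The mode of a Gamma(a, b) with a ≥ 1 (shape–rate) is (a−1)/b = 59/10 ≈ 5.900.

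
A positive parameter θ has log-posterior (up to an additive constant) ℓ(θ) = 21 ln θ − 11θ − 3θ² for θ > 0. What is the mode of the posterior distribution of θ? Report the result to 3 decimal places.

ℓ'(θ) = 21/θ − 11 − 6θ. Setting this to zero and multiplying by θ: 6θ² + 11θ − 21 = 0.
θ = (−11 + √(11² + 4·6·21)) / (2·6) = (−11 + √625) / 12 = (−11 + 25)/12 = 7/6.
ℓ''(θ) = −21/θ² − 6 < 0, confirming a maximum.

θ̂_MAP = 1.167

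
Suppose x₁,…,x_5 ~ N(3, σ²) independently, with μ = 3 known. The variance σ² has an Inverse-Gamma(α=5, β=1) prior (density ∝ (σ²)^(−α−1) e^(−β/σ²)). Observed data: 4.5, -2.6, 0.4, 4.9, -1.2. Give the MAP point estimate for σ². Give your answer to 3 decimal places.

σ̂²_MAP = 3.742

Sum of squared deviations about the known mean: SS = (4.5−3)² + (-2.6−3)² + (0.4−3)² + (4.9−3)² + (-1.2−3)² = 61.62.
The Normal likelihood contributes (σ²)^(−n/2) exp(−SS/(2σ²)), so the posterior is Inverse-Gamma(α + n/2, β + SS/2) = Inverse-Gamma(7.5, 31.81).
The mode of Inverse-Gamma(a, b) is b/(a+1) = 31.81/8.5 ≈ 3.742.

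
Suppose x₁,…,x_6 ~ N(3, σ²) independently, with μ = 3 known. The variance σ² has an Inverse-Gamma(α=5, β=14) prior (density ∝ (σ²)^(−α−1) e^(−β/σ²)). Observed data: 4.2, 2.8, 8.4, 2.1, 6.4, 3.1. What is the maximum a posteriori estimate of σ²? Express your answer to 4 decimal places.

σ̂²_MAP = 3.9456

Sum of squared deviations about the known mean: SS = (4.2−3)² + (2.8−3)² + (8.4−3)² + (2.1−3)² + (6.4−3)² + (3.1−3)² = 43.02.
The Normal likelihood contributes (σ²)^(−n/2) exp(−SS/(2σ²)), so the posterior is Inverse-Gamma(α + n/2, β + SS/2) = Inverse-Gamma(8, 35.51).
The mode of Inverse-Gamma(a, b) is b/(a+1) = 35.51/9 ≈ 3.9456.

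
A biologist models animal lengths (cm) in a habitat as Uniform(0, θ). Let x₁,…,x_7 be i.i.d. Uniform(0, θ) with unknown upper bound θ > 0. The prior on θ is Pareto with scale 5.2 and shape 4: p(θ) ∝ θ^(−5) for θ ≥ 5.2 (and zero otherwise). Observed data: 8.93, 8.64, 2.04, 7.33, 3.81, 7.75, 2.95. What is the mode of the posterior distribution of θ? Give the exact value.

θ̂_MAP = 8.93

The Uniform(0, θ) likelihood is θ^(−n) for θ ≥ max(xᵢ), zero otherwise. Here max(xᵢ) = 8.93.
Posterior ∝ θ^(−5) · θ^(−7) = θ^(−12) on θ ≥ max(5.2, 8.93) = 8.93.
This density is strictly decreasing in θ, so the posterior mode lies at the lower boundary of the support.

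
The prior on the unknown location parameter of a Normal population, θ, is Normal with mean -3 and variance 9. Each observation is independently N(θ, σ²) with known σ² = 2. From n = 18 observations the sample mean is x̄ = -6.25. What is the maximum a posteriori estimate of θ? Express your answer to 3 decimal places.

n = 18, x̄ = -6.25.
For a Normal prior and Normal likelihood with known variance, the posterior is Normal; its mode equals its mean, the precision-weighted average.
Prior precision 1/σ₀² = 1/9; data precision n/σ² = 18/2 = 9.
θ̂ = ((1/9)·(-3) + 9·(-6.25)) / (1/9 + 9) = (-679/12)/(82/9) = -2037/328 ≈ -6.210.

θ̂_MAP = -6.210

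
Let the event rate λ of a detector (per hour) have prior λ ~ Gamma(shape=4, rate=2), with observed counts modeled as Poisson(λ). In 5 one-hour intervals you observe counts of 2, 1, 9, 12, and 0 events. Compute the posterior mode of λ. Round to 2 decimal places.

λ̂_MAP = 3.86

Σxᵢ = 2+1+9+12+0 = 24, with n = 5.
Posterior ∝ λ^3e^(−2λ) · λ^24e^(−5λ) = λ^27e^(−7λ), i.e. Gamma(shape=28, rate=7).
The mode of a Gamma(a, b) with a ≥ 1 (shape–rate) is (a−1)/b = 27/7 ≈ 3.86.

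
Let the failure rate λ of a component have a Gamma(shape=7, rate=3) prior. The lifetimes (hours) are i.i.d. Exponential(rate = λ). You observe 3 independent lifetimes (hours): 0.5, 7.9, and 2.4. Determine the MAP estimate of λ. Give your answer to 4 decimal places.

The Exponential(rate=λ) likelihood is ∝ λ^n e^(−λΣtᵢ). Here n = 3 and Σtᵢ = 0.5 + 7.9 + 2.4 = 10.8.
Posterior ∝ λ^6e^(−3λ) · λ^3e^(−10.8λ) = λ^9e^(−13.8λ), i.e. Gamma(10, 13.8).
Mode = (a−1)/b = 9/13.8 ≈ 0.6522.

λ̂_MAP = 0.6522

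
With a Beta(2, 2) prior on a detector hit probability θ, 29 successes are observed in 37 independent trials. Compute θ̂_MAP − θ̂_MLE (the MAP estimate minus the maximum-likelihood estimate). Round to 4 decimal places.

MAP − MLE = -0.0146

Posterior is Beta(31, 10); MAP = (31−1)/(41−2) = 30/39 ≈ 0.76923.
MLE ignores the prior: θ̂_MLE = k/n = 29/37 ≈ 0.78378.
Difference = 30/39 − 29/37 = -7/481 ≈ -0.0146.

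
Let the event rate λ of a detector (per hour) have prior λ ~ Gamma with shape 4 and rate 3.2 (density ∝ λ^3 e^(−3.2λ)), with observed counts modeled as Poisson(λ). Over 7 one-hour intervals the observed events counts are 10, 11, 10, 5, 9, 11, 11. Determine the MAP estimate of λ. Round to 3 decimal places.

λ̂_MAP = 6.863

Σxᵢ = 10+11+10+5+9+11+11 = 67, with n = 7.
Posterior ∝ λ^3e^(−3.2λ) · λ^67e^(−7λ) = λ^70e^(−10.2λ), i.e. Gamma(shape=71, rate=10.2).
The mode of a Gamma(a, b) with a ≥ 1 (shape–rate) is (a−1)/b = 70/10.2 ≈ 6.863.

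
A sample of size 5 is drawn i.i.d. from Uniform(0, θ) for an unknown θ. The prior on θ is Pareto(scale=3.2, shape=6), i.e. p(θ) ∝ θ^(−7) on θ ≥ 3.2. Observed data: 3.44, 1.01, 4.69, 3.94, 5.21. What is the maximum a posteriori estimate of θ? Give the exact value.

The Uniform(0, θ) likelihood is θ^(−n) for θ ≥ max(xᵢ), zero otherwise. Here max(xᵢ) = 5.21.
Posterior ∝ θ^(−7) · θ^(−5) = θ^(−12) on θ ≥ max(3.2, 5.21) = 5.21.
This density is strictly decreasing in θ, so the posterior mode lies at the lower boundary of the support.

θ̂_MAP = 5.21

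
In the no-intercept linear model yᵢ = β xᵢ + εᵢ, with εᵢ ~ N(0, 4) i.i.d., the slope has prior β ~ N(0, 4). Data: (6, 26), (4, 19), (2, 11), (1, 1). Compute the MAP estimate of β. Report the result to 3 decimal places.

log p(β | y) = −Σ(yᵢ − βxᵢ)²/(2·4) − β²/(2·4) + const.
Setting the derivative to zero: Σxᵢ(yᵢ − βxᵢ)/4 − β/4 = 0, so β = Σxᵢyᵢ / (Σxᵢ² + σ²/τ²).
Σxᵢyᵢ = 6·26 + 4·19 + 2·11 + 1·1 = 255; Σxᵢ² = 57; σ²/τ² = 1.
β̂_MAP = 255 / (57 + 1) = 255/58 ≈ 4.397.

β̂_MAP = 4.397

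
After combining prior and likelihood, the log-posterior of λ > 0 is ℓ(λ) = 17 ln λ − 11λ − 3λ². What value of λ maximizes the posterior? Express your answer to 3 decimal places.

ℓ'(λ) = 17/λ − 11 − 6λ. Setting this to zero and multiplying by λ: 6λ² + 11λ − 17 = 0.
λ = (−11 + √(11² + 4·6·17)) / (2·6) = (−11 + √529) / 12 = (−11 + 23)/12 = 1.
ℓ''(λ) = −17/λ² − 6 < 0, confirming a maximum.

λ̂_MAP = 1.000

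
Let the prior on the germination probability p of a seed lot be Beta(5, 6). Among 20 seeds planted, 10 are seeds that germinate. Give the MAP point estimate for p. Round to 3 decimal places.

p̂_MAP = 0.483

Prior: Beta(5, 6).
Data: 10 successes in 20 trials. The binomial likelihood contributes p^10(1−p)^10, so the posterior is Beta(5+10, 6+10) = Beta(15, 16).
For Beta(a, b) with a, b > 1 the mode is (a−1)/(a+b−2) = 14/29 ≈ 0.483.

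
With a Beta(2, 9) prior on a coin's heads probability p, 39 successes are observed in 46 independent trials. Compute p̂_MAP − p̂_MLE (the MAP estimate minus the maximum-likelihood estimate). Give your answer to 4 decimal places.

MAP − MLE = -0.1206

Posterior is Beta(41, 16); MAP = (41−1)/(57−2) = 40/55 ≈ 0.72727.
MLE ignores the prior: p̂_MLE = k/n = 39/46 ≈ 0.84783.
Difference = 40/55 − 39/46 = -61/506 ≈ -0.1206.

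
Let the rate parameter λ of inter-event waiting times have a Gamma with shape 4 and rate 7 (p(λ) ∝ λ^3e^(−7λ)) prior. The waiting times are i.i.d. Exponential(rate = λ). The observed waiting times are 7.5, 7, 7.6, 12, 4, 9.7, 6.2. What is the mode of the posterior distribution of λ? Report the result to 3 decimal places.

The Exponential(rate=λ) likelihood is ∝ λ^n e^(−λΣtᵢ). Here n = 7 and Σtᵢ = 7.5 + 7 + 7.6 + 12 + 4 + 9.7 + 6.2 = 54.
Posterior ∝ λ^3e^(−7λ) · λ^7e^(−54λ) = λ^10e^(−61λ), i.e. Gamma(11, 61).
Mode = (a−1)/b = 10/61 ≈ 0.164.

λ̂_MAP = 0.164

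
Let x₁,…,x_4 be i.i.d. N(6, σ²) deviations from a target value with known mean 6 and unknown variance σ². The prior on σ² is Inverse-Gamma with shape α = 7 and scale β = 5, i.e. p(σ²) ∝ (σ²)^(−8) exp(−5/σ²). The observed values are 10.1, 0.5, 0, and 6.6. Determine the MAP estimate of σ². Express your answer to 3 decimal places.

σ̂²_MAP = 4.671

Sum of squared deviations about the known mean: SS = (10.1−6)² + (0.5−6)² + (0−6)² + (6.6−6)² = 83.42.
The Normal likelihood contributes (σ²)^(−n/2) exp(−SS/(2σ²)), so the posterior is Inverse-Gamma(α + n/2, β + SS/2) = Inverse-Gamma(9, 46.71).
The mode of Inverse-Gamma(a, b) is b/(a+1) = 46.71/10 ≈ 4.671.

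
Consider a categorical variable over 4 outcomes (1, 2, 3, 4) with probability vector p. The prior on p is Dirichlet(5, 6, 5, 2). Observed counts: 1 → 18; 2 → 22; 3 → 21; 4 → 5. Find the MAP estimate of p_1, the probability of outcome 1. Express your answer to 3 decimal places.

The posterior is Dirichlet(αᵢ + nᵢ) = Dirichlet(23, 28, 26, 7).
For a Dirichlet(a₁,…,a_K) with all aᵢ > 1, the mode has j-th component (aⱼ − 1)/(Σaᵢ − K).
Here Σaᵢ = 84 and K = 4, so p_1 = (23 − 1)/(84 − 4) = 22/80 ≈ 0.275.

MAP estimate: 0.275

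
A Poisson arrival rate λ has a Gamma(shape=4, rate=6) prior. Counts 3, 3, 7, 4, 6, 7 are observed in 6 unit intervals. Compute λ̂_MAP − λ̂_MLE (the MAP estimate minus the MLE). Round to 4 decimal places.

MAP − MLE = -2.2500

Σxᵢ = 30. Posterior is Gamma(34, 12); MAP = (34−1)/12 = 33/12 ≈ 2.75000.
MLE = x̄ = 30/6 ≈ 5.00000.
Difference = 33/12 − 30/6 = -9/4 ≈ -2.2500.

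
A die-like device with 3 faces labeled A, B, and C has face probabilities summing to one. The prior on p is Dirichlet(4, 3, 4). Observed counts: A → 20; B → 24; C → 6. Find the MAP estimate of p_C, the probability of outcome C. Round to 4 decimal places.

The posterior is Dirichlet(αᵢ + nᵢ) = Dirichlet(24, 27, 10).
For a Dirichlet(a₁,…,a_K) with all aᵢ > 1, the mode has j-th component (aⱼ − 1)/(Σaᵢ − K).
Here Σaᵢ = 61 and K = 3, so p_C = (10 − 1)/(61 − 3) = 9/58 ≈ 0.1552.

MAP estimate of p_C = 0.1552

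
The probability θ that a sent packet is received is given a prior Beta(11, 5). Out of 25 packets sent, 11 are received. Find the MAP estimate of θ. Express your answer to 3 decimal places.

Prior: Beta(11, 5).
Data: 11 successes in 25 trials. The binomial likelihood contributes θ^11(1−θ)^14, so the posterior is Beta(11+11, 5+14) = Beta(22, 19).
For Beta(a, b) with a, b > 1 the mode is (a−1)/(a+b−2) = 21/39 ≈ 0.538.

θ̂_MAP = 0.538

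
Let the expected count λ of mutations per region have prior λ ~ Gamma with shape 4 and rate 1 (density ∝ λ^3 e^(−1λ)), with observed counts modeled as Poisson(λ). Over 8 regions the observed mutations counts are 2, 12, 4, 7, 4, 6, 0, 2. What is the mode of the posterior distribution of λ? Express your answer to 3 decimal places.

λ̂_MAP = 4.444

Σxᵢ = 2+12+4+7+4+6+0+2 = 37, with n = 8.
Posterior ∝ λ^3e^(−1λ) · λ^37e^(−8λ) = λ^40e^(−9λ), i.e. Gamma(shape=41, rate=9).
The mode of a Gamma(a, b) with a ≥ 1 (shape–rate) is (a−1)/b = 40/9 ≈ 4.444.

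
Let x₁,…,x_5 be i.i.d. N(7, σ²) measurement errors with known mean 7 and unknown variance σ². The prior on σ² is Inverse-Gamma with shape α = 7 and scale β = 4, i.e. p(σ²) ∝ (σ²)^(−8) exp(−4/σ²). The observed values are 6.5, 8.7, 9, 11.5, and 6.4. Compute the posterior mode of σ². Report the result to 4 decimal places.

Sum of squared deviations about the known mean: SS = (6.5−7)² + (8.7−7)² + (9−7)² + (11.5−7)² + (6.4−7)² = 27.75.
The Normal likelihood contributes (σ²)^(−n/2) exp(−SS/(2σ²)), so the posterior is Inverse-Gamma(α + n/2, β + SS/2) = Inverse-Gamma(9.5, 17.875).
The mode of Inverse-Gamma(a, b) is b/(a+1) = 17.875/10.5 ≈ 1.7024.

σ̂²_MAP = 1.7024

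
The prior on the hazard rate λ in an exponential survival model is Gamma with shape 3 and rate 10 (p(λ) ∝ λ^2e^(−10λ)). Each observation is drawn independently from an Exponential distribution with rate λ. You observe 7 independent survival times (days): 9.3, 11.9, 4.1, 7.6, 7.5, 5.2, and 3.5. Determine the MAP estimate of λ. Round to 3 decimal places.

The Exponential(rate=λ) likelihood is ∝ λ^n e^(−λΣtᵢ). Here n = 7 and Σtᵢ = 9.3 + 11.9 + 4.1 + 7.6 + 7.5 + 5.2 + 3.5 = 49.1.
Posterior ∝ λ^2e^(−10λ) · λ^7e^(−49.1λ) = λ^9e^(−59.1λ), i.e. Gamma(10, 59.1).
Mode = (a−1)/b = 9/59.1 ≈ 0.152.

λ̂_MAP = 0.152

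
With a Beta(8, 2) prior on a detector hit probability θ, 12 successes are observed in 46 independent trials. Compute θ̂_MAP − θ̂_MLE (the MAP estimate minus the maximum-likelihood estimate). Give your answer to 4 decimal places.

MAP − MLE = 0.0910

Posterior is Beta(20, 36); MAP = (20−1)/(56−2) = 19/54 ≈ 0.35185.
MLE ignores the prior: θ̂_MLE = k/n = 12/46 ≈ 0.26087.
Difference = 19/54 − 12/46 = 113/1242 ≈ 0.0910.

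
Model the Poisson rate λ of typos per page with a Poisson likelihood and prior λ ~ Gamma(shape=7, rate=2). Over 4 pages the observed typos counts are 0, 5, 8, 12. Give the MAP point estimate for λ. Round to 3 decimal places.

Σxᵢ = 0+5+8+12 = 25, with n = 4.
Posterior ∝ λ^6e^(−2λ) · λ^25e^(−4λ) = λ^31e^(−6λ), i.e. Gamma(shape=32, rate=6).
The mode of a Gamma(a, b) with a ≥ 1 (shape–rate) is (a−1)/b = 31/6 ≈ 5.167.

λ̂_MAP = 5.167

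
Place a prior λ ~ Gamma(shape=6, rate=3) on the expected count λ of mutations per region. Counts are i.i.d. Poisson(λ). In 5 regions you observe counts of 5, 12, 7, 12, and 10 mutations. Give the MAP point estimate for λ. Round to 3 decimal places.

Σxᵢ = 5+12+7+12+10 = 46, with n = 5.
Posterior ∝ λ^5e^(−3λ) · λ^46e^(−5λ) = λ^51e^(−8λ), i.e. Gamma(shape=52, rate=8).
The mode of a Gamma(a, b) with a ≥ 1 (shape–rate) is (a−1)/b = 51/8 ≈ 6.375.

λ̂_MAP = 6.375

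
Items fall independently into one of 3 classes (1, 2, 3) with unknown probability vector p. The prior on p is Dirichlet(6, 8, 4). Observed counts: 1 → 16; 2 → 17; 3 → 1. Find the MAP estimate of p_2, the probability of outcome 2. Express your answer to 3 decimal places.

The posterior is Dirichlet(αᵢ + nᵢ) = Dirichlet(22, 25, 5).
For a Dirichlet(a₁,…,a_K) with all aᵢ > 1, the mode has j-th component (aⱼ − 1)/(Σaᵢ − K).
Here Σaᵢ = 52 and K = 3, so p_2 = (25 − 1)/(52 − 3) = 24/49 ≈ 0.490.

MAP estimate: 0.490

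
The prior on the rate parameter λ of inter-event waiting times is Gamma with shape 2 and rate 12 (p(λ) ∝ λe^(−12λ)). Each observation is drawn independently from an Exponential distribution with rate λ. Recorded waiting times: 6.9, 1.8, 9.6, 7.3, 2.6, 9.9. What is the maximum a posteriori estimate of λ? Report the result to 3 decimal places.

The Exponential(rate=λ) likelihood is ∝ λ^n e^(−λΣtᵢ). Here n = 6 and Σtᵢ = 6.9 + 1.8 + 9.6 + 7.3 + 2.6 + 9.9 = 38.1.
Posterior ∝ λe^(−12λ) · λ^6e^(−38.1λ) = λ^7e^(−50.1λ), i.e. Gamma(8, 50.1).
Mode = (a−1)/b = 7/50.1 ≈ 0.140.

λ̂_MAP = 0.140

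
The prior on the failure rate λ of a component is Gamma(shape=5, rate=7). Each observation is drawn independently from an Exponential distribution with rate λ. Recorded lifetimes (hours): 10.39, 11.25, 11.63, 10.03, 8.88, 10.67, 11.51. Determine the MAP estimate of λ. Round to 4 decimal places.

The Exponential(rate=λ) likelihood is ∝ λ^n e^(−λΣtᵢ). Here n = 7 and Σtᵢ = 10.39 + 11.25 + 11.63 + 10.03 + 8.88 + 10.67 + 11.51 = 74.36.
Posterior ∝ λ^4e^(−7λ) · λ^7e^(−74.36λ) = λ^11e^(−81.36λ), i.e. Gamma(12, 81.36).
Mode = (a−1)/b = 11/81.36 ≈ 0.1352.

λ̂_MAP = 0.1352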